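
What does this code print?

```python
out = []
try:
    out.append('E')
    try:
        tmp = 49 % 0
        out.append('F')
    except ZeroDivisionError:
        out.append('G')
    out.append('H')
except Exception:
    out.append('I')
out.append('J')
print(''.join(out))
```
EGHJ

Inner exception caught by inner handler, outer continues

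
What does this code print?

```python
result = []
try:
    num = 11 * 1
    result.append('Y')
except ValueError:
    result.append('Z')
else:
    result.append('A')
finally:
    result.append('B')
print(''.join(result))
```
YAB

else runs before finally when no exception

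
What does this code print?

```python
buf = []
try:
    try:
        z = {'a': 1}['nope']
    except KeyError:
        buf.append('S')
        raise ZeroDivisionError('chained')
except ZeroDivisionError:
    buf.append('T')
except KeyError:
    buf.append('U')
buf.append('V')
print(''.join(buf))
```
STV

ZeroDivisionError raised and caught, original KeyError not re-raised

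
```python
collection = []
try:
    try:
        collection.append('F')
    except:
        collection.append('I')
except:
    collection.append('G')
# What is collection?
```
['F']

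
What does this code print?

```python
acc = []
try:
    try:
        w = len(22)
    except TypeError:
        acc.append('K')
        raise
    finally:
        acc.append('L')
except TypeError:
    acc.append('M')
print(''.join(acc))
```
KLM

finally runs before re-raised exception propagates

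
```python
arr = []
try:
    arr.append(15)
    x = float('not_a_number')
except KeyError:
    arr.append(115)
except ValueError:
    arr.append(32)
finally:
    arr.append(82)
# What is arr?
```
[15, 32, 82]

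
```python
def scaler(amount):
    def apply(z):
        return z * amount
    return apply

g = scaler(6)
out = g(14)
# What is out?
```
84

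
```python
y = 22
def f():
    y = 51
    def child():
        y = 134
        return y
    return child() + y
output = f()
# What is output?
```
185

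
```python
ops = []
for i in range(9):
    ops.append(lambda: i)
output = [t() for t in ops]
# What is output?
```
[8, 8, 8, 8, 8, 8, 8, 8, 8]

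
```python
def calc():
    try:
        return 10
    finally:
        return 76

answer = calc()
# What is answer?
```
76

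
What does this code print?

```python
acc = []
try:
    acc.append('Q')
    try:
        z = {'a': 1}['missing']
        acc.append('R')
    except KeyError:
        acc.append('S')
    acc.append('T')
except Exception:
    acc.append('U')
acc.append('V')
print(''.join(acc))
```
QSTV

Inner exception caught by inner handler, outer continues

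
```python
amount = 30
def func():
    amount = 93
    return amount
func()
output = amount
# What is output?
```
30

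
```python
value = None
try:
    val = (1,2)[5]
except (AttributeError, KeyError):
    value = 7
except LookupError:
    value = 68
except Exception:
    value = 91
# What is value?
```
68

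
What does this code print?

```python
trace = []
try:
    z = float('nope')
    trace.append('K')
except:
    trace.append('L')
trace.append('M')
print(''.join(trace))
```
LM

Exception raised in try, caught by bare except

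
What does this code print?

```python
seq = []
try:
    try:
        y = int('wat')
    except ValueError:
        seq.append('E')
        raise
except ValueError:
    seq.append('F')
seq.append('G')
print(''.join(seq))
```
EFG

raise without argument re-raises current exception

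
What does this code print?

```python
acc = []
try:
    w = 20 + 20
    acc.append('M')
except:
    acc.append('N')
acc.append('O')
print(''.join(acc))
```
MO

No exception, try block completes normally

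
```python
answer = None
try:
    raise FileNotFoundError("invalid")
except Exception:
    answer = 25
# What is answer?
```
25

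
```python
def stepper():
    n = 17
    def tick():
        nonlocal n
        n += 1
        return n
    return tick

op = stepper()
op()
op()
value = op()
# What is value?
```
20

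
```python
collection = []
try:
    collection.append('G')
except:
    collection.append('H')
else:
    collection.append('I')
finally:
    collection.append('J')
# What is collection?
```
['G', 'I', 'J']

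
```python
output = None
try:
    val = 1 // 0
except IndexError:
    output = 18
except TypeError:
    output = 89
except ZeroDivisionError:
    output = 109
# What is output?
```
109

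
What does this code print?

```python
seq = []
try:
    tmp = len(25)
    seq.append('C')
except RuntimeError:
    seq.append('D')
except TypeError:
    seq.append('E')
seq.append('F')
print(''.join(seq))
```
EF

TypeError is caught by its specific handler, not RuntimeError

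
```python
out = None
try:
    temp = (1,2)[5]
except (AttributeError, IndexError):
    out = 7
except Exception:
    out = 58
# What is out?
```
7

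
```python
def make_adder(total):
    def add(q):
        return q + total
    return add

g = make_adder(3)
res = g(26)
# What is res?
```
29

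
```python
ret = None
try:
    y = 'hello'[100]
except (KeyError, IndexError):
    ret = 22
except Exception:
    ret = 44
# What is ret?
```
22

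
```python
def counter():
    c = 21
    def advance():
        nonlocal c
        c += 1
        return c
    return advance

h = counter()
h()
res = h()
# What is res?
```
23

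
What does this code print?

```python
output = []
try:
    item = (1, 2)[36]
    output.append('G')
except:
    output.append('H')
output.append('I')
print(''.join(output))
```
HI

Exception raised in try, caught by bare except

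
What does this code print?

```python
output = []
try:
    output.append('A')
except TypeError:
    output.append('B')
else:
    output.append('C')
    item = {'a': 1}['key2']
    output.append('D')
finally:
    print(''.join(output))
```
AC

Try succeeds, else appends 'C', KeyError in else is uncaught, finally prints before exception propagates ('D' never appended)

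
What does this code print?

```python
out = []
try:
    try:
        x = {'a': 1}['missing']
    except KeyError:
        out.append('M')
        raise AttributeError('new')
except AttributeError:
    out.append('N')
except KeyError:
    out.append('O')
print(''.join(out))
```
MN

New AttributeError raised, caught by outer AttributeError handler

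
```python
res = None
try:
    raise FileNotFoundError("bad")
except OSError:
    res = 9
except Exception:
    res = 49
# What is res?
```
9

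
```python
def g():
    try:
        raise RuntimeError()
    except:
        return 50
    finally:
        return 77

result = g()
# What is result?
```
77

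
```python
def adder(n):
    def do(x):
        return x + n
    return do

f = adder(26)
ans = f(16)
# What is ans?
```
42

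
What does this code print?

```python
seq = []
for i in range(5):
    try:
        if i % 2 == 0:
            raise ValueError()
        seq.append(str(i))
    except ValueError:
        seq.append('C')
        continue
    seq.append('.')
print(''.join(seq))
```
C1.C3.C

continue in except skips rest of loop body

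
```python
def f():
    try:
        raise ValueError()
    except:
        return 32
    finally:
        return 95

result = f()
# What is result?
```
95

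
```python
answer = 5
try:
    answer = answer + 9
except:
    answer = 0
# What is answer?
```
14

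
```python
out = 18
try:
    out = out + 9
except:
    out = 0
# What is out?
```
27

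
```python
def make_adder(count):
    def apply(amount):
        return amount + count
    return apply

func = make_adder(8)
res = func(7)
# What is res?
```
15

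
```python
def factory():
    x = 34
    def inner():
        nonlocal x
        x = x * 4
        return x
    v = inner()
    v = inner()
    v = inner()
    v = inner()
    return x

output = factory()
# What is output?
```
8704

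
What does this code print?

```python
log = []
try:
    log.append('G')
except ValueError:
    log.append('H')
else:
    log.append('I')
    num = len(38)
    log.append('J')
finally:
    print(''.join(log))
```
GI

Try succeeds, else appends 'I', TypeError in else is uncaught, finally prints before exception propagates ('J' never appended)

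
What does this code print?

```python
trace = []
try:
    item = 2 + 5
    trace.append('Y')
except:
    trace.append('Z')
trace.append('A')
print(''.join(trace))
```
YA

No exception, try block completes normally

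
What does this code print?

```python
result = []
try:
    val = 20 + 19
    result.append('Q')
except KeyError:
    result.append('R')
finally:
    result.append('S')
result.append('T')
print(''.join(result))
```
QST

finally runs after normal execution too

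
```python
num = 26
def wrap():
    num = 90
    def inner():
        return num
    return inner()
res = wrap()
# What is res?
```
90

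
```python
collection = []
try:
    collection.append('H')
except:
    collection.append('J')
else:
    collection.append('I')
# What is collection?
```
['H', 'I']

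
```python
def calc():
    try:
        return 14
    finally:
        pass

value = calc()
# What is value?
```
14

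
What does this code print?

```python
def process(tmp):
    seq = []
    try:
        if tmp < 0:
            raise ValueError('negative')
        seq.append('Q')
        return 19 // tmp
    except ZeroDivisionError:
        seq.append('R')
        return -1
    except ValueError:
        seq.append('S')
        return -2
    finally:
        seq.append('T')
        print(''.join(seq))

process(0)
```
QRT

tmp=0 causes ZeroDivisionError, caught, finally prints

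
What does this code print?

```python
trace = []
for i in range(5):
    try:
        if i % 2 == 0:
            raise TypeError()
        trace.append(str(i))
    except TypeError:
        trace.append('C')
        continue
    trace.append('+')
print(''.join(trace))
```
C1+C3+C

continue in except skips rest of loop body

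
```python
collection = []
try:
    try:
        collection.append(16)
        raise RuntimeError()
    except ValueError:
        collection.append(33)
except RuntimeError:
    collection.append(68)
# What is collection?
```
[16, 68]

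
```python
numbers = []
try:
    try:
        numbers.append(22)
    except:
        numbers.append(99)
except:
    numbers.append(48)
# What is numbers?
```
[22]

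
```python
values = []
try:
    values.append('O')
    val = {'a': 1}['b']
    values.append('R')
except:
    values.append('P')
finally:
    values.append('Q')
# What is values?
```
['O', 'P', 'Q']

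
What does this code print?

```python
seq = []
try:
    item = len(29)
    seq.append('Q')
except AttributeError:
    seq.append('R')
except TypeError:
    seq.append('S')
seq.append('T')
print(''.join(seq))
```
ST

TypeError is caught by its specific handler, not AttributeError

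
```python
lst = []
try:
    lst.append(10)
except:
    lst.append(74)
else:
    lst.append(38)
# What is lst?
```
[10, 38]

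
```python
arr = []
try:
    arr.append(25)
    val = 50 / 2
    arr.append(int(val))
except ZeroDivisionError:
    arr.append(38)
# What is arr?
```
[25, 25]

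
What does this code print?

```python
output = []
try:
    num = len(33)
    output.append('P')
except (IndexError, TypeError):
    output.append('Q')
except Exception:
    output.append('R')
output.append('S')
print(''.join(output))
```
QS

TypeError matches tuple containing it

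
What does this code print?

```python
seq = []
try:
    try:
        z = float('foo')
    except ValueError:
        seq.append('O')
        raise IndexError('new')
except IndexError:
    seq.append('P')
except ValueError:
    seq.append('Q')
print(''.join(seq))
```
OP

New IndexError raised, caught by outer IndexError handler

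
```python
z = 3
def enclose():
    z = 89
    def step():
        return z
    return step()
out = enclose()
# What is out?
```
89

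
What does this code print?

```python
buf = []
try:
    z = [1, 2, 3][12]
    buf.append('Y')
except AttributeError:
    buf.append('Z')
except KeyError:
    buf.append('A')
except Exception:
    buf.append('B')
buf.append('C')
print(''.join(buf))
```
BC

IndexError not specifically caught, falls to Exception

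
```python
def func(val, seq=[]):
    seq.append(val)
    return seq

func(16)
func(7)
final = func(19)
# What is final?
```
[16, 7, 19]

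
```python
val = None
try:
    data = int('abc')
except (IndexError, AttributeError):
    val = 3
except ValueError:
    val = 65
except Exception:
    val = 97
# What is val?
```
65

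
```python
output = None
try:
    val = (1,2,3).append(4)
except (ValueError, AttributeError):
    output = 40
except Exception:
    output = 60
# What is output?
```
40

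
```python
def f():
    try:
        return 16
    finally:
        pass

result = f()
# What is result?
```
16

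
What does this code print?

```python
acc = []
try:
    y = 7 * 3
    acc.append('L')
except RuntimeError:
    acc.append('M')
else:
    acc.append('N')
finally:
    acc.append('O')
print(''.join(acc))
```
LNO

else runs before finally when no exception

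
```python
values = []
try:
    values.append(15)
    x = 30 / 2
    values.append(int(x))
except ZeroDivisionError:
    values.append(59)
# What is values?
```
[15, 15]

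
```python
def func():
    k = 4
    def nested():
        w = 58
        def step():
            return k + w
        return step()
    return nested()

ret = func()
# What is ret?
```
62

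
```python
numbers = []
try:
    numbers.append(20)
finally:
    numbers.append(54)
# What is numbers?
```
[20, 54]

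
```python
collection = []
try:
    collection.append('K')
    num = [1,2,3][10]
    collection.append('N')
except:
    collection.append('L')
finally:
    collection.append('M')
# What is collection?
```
['K', 'L', 'M']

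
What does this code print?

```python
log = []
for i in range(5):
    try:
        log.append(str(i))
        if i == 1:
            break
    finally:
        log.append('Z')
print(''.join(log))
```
0Z1Z

finally runs even when breaking out of loop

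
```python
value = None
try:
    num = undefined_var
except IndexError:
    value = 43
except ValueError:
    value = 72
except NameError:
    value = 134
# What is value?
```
134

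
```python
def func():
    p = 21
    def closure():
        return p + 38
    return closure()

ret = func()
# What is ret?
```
59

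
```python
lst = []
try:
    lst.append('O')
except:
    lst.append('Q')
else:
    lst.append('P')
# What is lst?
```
['O', 'P']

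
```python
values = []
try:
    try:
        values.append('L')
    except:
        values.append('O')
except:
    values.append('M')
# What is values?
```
['L']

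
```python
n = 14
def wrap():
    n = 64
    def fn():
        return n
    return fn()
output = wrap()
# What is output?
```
64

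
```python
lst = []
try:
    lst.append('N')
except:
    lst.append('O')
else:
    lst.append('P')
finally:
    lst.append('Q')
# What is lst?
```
['N', 'P', 'Q']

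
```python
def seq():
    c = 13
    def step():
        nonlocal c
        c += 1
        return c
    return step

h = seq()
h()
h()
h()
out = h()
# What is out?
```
17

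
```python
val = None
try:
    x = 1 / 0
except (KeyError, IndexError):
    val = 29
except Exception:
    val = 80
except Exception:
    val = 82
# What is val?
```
80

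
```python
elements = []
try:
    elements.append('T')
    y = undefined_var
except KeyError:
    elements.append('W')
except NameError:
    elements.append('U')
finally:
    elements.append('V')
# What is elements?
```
['T', 'U', 'V']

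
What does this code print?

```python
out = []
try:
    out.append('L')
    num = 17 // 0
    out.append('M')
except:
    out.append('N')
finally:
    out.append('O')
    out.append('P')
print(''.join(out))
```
LNOP

Code before exception runs, then except, then all of finally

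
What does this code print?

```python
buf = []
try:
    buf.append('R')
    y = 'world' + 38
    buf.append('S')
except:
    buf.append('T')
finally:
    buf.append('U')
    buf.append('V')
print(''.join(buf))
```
RTUV

Code before exception runs, then except, then all of finally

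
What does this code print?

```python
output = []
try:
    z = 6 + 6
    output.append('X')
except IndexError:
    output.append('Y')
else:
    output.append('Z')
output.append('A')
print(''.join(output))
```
XZA

else block runs when no exception occurs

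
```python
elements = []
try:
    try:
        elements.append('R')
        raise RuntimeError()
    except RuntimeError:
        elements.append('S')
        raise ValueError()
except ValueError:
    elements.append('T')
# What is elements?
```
['R', 'S', 'T']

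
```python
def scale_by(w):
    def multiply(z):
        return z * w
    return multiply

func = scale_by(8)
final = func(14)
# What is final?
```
112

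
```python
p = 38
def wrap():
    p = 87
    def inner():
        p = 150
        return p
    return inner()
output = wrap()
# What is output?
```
150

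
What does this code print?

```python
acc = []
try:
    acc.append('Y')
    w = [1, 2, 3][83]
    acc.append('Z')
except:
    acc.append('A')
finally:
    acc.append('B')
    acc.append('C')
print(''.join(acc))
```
YABC

Code before exception runs, then except, then all of finally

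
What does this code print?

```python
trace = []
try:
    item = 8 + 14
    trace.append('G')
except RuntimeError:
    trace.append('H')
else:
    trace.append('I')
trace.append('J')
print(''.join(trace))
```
GIJ

else block runs when no exception occurs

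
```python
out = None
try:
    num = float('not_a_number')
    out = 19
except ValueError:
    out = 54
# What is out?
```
54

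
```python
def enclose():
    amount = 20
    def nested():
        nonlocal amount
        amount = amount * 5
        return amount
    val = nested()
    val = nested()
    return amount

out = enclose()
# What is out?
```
500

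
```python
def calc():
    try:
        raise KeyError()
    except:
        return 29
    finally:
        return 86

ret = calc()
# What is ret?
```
86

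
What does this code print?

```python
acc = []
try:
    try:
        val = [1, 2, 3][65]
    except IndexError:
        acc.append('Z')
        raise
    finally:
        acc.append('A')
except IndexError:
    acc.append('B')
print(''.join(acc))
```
ZAB

finally runs before re-raised exception propagates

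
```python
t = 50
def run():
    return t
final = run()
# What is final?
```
50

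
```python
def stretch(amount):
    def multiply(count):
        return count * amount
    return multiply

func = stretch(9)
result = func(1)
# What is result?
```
9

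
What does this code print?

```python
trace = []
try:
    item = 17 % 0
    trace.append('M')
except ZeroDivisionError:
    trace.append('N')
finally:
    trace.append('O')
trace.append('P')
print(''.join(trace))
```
NOP

finally always runs, even after exception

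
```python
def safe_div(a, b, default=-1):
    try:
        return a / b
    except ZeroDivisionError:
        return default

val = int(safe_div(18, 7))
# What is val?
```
2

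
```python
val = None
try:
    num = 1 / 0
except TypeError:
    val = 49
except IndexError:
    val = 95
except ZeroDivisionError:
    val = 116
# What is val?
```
116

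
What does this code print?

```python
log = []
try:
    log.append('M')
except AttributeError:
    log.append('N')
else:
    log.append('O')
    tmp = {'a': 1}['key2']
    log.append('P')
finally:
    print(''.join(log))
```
MO

Try succeeds, else appends 'O', KeyError in else is uncaught, finally prints before exception propagates ('P' never appended)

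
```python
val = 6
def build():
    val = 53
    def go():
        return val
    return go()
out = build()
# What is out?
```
53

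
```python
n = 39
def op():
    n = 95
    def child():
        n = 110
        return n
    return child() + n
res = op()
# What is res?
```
205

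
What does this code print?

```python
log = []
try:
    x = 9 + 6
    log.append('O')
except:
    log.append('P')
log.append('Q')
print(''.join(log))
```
OQ

No exception, try block completes normally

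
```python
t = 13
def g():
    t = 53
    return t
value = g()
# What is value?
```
53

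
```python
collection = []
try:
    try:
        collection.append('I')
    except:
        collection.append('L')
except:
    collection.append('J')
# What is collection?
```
['I']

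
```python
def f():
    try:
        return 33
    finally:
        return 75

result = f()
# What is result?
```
75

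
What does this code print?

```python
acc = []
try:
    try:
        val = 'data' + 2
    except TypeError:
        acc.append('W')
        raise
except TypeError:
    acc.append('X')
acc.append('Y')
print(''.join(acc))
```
WXY

raise without argument re-raises current exception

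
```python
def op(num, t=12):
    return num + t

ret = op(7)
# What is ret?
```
19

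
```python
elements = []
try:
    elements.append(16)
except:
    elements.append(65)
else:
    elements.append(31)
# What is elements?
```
[16, 31]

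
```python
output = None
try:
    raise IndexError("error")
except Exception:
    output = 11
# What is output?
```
11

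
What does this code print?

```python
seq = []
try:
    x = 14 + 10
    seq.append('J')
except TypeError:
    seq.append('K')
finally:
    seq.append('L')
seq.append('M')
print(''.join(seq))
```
JLM

finally runs after normal execution too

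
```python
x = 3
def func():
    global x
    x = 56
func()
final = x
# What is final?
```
56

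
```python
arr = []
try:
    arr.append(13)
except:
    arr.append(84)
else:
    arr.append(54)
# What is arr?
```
[13, 54]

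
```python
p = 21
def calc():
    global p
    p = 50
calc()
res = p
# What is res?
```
50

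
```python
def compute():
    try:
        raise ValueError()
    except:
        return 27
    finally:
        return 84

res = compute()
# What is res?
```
84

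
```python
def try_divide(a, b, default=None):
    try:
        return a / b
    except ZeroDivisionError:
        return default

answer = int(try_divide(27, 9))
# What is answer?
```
3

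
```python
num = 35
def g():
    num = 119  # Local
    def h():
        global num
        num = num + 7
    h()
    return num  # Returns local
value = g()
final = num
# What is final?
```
42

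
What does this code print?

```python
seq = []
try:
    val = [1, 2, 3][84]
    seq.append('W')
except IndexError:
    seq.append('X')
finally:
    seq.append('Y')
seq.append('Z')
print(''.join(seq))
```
XYZ

finally always runs, even after exception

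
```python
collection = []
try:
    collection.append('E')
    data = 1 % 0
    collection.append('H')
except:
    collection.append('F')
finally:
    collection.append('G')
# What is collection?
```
['E', 'F', 'G']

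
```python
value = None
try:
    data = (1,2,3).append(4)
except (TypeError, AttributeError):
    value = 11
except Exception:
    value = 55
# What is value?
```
11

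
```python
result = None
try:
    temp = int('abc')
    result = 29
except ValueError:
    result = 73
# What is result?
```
73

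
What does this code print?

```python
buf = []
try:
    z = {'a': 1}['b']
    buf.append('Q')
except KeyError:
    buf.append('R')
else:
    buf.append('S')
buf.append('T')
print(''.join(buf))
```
RT

else block skipped when exception is caught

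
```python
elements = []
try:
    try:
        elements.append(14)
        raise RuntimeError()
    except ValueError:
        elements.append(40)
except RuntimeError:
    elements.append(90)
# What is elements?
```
[14, 90]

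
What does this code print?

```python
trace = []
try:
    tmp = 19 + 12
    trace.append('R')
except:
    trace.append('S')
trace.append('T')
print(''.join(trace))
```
RT

No exception, try block completes normally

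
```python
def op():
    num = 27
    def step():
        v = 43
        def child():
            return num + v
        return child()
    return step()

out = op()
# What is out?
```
70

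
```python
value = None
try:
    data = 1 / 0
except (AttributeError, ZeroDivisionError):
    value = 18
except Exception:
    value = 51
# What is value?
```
18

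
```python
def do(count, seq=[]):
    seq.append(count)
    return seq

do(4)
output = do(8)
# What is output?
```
[4, 8]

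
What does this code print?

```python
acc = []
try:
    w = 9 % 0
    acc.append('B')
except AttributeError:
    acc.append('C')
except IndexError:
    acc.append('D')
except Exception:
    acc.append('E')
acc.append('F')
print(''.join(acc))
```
EF

ZeroDivisionError not specifically caught, falls to Exception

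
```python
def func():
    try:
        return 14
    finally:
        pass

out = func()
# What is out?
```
14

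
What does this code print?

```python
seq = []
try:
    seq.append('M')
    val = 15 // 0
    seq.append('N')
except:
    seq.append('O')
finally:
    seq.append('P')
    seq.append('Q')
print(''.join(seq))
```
MOPQ

Code before exception runs, then except, then all of finally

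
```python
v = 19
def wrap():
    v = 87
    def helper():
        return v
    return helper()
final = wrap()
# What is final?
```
87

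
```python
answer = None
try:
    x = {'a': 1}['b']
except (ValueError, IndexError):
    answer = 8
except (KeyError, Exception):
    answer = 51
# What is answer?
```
51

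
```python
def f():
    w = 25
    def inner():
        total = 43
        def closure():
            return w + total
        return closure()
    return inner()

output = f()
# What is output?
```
68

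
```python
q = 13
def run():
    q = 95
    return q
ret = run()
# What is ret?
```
95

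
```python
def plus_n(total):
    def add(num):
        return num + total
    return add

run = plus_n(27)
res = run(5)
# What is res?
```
32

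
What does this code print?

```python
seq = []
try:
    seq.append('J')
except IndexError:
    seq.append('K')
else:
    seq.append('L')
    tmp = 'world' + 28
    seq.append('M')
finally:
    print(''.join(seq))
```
JL

Try succeeds, else appends 'L', TypeError in else is uncaught, finally prints before exception propagates ('M' never appended)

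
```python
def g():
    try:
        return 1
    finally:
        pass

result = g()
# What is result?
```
1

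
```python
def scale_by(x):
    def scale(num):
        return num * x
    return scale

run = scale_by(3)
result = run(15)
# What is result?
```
45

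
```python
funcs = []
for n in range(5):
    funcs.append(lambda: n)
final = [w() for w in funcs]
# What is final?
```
[4, 4, 4, 4, 4]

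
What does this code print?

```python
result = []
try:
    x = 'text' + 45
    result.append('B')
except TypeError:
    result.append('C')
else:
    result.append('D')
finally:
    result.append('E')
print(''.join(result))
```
CE

Exception: except runs, else skipped, finally runs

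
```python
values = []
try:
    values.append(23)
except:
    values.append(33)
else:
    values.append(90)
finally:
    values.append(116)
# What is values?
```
[23, 90, 116]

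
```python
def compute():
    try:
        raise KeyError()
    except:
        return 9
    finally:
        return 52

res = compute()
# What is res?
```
52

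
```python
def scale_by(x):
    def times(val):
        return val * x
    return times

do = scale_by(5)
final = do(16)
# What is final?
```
80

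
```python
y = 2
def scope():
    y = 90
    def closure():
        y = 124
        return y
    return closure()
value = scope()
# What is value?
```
124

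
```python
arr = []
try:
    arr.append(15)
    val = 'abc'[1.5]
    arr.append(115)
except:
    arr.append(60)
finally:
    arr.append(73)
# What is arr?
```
[15, 60, 73]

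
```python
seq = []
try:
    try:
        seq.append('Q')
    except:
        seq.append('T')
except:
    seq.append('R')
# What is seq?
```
['Q']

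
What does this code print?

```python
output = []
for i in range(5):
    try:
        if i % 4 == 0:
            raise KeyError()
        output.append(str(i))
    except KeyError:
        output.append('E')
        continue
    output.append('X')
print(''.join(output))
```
E1X2X3XE

continue in except skips rest of loop body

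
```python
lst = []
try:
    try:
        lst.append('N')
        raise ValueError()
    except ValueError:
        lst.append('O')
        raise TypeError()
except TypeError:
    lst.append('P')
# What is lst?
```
['N', 'O', 'P']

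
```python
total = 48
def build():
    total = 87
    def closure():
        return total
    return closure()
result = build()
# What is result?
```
87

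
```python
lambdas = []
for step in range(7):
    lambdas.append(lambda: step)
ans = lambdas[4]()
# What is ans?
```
6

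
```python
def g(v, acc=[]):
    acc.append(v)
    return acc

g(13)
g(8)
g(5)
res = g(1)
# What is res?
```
[13, 8, 5, 1]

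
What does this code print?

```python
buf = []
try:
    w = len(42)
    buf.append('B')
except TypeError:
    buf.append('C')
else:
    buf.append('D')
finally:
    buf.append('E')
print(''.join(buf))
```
CE

Exception: except runs, else skipped, finally runs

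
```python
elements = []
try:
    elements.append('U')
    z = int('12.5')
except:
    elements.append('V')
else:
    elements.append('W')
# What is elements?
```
['U', 'V']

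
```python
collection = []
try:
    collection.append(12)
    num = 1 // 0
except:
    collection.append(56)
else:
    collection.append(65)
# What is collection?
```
[12, 56]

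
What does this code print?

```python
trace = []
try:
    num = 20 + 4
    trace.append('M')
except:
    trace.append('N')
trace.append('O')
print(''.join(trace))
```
MO

No exception, try block completes normally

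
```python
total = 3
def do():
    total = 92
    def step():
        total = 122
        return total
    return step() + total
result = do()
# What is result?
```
214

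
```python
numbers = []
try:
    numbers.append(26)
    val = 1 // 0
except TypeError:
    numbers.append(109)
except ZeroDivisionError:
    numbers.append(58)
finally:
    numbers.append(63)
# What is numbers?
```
[26, 58, 63]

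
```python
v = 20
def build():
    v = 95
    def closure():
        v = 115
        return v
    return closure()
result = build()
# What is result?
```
115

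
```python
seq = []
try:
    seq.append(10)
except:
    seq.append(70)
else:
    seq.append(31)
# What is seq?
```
[10, 31]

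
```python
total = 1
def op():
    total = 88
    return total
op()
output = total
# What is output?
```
1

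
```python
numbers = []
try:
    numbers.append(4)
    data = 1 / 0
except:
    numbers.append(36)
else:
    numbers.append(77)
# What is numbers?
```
[4, 36]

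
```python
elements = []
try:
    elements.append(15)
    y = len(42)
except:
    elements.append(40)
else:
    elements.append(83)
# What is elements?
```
[15, 40]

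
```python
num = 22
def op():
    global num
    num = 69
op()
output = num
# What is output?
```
69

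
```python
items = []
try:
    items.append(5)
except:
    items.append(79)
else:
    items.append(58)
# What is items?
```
[5, 58]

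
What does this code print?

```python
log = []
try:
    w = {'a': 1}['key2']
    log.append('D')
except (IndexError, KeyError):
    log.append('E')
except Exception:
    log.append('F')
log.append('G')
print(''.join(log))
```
EG

KeyError matches tuple containing it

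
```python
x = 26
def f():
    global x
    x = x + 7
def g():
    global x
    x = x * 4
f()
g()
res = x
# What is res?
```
132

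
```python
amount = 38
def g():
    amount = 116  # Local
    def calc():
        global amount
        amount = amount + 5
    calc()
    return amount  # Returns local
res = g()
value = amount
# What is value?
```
43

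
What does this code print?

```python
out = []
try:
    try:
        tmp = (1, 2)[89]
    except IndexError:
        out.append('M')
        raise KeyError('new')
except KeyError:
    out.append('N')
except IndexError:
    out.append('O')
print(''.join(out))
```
MN

New KeyError raised, caught by outer KeyError handler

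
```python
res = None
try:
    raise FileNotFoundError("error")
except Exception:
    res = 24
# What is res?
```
24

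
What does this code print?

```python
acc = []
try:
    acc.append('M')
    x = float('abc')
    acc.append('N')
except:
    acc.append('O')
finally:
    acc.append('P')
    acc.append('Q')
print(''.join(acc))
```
MOPQ

Code before exception runs, then except, then all of finally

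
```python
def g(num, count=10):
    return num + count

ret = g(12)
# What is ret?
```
22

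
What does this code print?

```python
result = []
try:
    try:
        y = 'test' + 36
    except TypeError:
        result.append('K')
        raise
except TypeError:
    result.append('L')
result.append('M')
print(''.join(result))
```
KLM

raise without argument re-raises current exception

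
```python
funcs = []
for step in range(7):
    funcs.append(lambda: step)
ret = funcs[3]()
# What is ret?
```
6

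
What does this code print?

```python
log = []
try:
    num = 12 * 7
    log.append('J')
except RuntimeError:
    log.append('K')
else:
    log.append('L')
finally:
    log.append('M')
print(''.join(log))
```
JLM

else runs before finally when no exception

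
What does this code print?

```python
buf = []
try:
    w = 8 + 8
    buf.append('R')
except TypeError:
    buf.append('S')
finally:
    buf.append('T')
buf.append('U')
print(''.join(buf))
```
RTU

finally runs after normal execution too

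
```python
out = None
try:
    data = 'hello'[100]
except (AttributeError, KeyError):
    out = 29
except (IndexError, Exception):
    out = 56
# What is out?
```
56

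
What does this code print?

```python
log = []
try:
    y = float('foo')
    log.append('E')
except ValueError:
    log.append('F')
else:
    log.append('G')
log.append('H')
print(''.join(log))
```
FH

else block skipped when exception is caught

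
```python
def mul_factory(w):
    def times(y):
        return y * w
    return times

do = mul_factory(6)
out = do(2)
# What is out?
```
12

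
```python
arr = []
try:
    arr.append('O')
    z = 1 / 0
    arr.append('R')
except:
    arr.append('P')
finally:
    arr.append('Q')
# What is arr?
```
['O', 'P', 'Q']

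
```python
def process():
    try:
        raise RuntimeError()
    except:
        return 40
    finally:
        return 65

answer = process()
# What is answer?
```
65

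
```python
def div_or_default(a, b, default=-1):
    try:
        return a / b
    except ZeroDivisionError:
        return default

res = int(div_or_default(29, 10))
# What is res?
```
2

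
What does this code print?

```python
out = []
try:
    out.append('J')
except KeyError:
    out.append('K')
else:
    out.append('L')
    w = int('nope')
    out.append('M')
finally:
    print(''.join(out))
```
JL

Try succeeds, else appends 'L', ValueError in else is uncaught, finally prints before exception propagates ('M' never appended)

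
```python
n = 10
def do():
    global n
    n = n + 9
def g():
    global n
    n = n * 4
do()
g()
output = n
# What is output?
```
76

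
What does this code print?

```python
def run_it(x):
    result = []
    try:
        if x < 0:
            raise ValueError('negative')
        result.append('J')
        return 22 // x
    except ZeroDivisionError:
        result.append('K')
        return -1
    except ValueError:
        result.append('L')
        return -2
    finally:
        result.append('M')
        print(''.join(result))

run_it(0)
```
JKM

x=0 causes ZeroDivisionError, caught, finally prints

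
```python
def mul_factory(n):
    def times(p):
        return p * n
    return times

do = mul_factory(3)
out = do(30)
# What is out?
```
90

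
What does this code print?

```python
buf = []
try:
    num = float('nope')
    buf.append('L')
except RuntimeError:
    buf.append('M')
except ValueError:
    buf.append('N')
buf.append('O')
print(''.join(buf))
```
NO

ValueError is caught by its specific handler, not RuntimeError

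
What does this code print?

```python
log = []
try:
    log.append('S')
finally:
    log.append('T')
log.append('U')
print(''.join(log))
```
STU

try/finally without except, no exception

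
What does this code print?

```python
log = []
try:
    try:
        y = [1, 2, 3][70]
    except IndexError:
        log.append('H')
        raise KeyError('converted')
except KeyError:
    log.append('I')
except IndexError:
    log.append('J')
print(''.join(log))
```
HI

New KeyError raised, caught by outer KeyError handler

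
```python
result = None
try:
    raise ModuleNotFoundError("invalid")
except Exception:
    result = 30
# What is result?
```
30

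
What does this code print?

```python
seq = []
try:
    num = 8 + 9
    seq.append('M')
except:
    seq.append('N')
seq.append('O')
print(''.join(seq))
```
MO

No exception, try block completes normally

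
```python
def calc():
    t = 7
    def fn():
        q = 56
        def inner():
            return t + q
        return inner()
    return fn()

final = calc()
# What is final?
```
63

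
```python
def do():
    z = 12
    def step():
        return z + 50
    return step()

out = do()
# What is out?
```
62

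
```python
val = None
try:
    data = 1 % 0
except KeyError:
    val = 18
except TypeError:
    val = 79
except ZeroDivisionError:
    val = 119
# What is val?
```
119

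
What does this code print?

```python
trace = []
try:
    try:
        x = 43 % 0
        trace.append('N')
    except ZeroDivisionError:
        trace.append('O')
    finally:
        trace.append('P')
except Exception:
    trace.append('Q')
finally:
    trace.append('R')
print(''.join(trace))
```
OPR

Both finally blocks run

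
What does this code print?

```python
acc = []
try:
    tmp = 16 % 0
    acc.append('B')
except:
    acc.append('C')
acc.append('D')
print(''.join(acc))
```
CD

Exception raised in try, caught by bare except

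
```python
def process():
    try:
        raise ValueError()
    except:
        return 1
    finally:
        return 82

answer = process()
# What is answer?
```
82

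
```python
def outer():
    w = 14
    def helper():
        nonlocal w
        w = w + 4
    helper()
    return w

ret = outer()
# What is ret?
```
18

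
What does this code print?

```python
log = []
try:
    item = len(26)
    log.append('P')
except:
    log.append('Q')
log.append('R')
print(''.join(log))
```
QR

Exception raised in try, caught by bare except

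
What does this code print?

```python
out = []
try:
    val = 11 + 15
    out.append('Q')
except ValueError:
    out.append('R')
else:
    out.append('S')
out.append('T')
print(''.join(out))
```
QST

else block runs when no exception occurs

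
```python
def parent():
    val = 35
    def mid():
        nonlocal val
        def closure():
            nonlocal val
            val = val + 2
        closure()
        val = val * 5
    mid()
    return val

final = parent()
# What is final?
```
185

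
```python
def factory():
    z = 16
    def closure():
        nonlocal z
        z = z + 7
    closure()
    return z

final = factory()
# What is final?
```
23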